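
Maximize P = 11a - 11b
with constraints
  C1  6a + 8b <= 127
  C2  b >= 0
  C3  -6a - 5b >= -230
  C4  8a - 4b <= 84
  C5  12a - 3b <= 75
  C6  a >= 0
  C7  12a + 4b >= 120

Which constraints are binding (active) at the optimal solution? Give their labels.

Extreme points and P = 11a - 11b:
  (327/38, 179/19) → P = -341/38
  (113/18, 67/6) → P = -484/9
  (55/7, 45/7) → P = 110/7

The maximum is at (55/7, 45/7). Substituting into each constraint, equality holds for C5 and C7; the remaining constraints have slack.

C5 and C7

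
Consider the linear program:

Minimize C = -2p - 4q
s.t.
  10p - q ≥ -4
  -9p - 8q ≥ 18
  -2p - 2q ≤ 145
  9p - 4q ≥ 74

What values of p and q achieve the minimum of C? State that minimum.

The binding constraints are -9p - 8q = 18 and 9p - 4q = 74.
Solving simultaneously gives p = 130/27, q = -23/3.

p = 130/27, q = -23/3, minimum C = 568/27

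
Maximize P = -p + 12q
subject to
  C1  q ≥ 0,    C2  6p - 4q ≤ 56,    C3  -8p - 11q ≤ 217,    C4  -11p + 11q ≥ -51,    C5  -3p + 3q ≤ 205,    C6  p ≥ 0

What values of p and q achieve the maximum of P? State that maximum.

Feasible corners and P = -p + 12q:
  (51/11, 0) → P = -51/11
  (0, 0) → P = 0
  (206/11, 155/11) → P = 1654/11
  (494/3, 233) → P = 7894/3
  (0, 205/3) → P = 820

The optimum lies where 6p - 4q = 56 and -3p + 3q = 205.
Solving simultaneously gives p = 494/3, q = 233.

p = 494/3, q = 233, maximum P = 7894/3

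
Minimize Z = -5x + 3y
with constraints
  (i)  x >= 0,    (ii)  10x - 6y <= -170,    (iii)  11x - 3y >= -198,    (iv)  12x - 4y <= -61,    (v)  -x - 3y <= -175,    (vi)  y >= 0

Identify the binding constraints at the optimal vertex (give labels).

(iv) and (v)

Extreme points and Z = -5x + 3y:
  (0, 66) → Z = 198
  (0, 175/3) → Z = 175
  (517/40, 2161/40) → Z = 1949/20
The feasible region is unbounded (it extends along (1, 3), (3, 11)), but Z strictly increases along every unbounded feasible direction, so there is no improving ray and the minimum is attained at a vertex.

The minimum is at (517/40, 2161/40). Substituting into each constraint, equality holds for (iv) and (v); the remaining constraints have slack.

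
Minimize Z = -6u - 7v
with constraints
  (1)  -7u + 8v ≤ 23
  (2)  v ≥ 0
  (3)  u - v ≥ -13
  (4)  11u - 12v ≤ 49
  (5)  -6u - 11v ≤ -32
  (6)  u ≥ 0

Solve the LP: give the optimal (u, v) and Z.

u = 167, v = 149, minimum Z = -2045

Corner points and Z = -6u - 7v:
  (167, 149) → Z = -2045
  (3/125, 362/125) → Z = -2552/125
  (923/193, 58/193) → Z = -5944/193

At the optimal vertex, -7u + 8v = 23 and 11u - 12v = 49.
Solving simultaneously gives u = 167, v = 149.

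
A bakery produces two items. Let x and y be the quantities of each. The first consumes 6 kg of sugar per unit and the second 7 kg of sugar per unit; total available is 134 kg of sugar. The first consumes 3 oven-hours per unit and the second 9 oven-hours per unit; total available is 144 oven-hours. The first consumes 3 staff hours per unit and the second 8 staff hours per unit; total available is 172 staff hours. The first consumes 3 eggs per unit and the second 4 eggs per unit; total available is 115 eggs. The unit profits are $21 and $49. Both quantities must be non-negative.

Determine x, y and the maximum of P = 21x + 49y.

Vertices and P = 21x + 49y:
  (0, 0) → P = 0
  (0, 16) → P = 784
  (67/3, 0) → P = 469
  (6, 14) → P = 812

The binding constraints are 6x + 7y = 134 and 3x + 9y = 144.
Solving simultaneously gives x = 6, y = 14.

x = 6, y = 14, maximum P = 812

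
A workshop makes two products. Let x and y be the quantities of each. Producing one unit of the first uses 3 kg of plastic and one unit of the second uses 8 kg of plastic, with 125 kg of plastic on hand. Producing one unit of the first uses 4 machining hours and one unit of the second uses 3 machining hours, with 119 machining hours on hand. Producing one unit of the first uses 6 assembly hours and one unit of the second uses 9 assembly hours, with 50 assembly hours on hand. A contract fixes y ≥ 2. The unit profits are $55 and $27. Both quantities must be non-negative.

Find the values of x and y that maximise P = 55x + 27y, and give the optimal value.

x = 16/3, y = 2, maximum P = 1042/3

Feasible corners and P = 55x + 27y:
  (0, 50/9) → P = 150
  (0, 2) → P = 54
  (16/3, 2) → P = 1042/3

At the optimal vertex, 6x + 9y = 50 and y = 2.
Solving simultaneously gives x = 16/3, y = 2.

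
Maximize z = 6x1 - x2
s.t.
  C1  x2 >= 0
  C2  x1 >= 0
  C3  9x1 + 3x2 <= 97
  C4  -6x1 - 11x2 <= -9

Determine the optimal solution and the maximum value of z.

x1 = 97/9, x2 = 0, maximum z = 194/3

Corner points and z = 6x1 - x2:
  (97/9, 0) → z = 194/3
  (3/2, 0) → z = 9
  (0, 97/3) → z = -97/3
  (0, 9/11) → z = -9/11

At the optimal vertex, x2 = 0 and 9x1 + 3x2 = 97.
Solving simultaneously gives x1 = 97/9, x2 = 0.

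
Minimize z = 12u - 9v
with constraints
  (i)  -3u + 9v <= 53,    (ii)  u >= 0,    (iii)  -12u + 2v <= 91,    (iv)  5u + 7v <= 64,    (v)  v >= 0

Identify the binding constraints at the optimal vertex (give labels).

(i) and (ii)

Extreme points and z = 12u - 9v:
  (0, 53/9) → z = -53
  (205/66, 457/66) → z = -551/22
  (0, 0) → z = 0
  (64/5, 0) → z = 768/5

The minimum is at (0, 53/9). Substituting into each constraint, equality holds for (i) and (ii); the remaining constraints have slack.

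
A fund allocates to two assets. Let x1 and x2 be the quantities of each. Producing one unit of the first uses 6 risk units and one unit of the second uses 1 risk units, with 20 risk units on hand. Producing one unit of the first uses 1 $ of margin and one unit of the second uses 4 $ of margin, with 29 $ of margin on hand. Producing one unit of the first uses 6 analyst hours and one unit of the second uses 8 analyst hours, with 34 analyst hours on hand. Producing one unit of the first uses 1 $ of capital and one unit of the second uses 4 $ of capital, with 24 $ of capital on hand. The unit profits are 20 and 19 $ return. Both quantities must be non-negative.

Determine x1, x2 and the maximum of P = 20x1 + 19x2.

x1 = 3, x2 = 2, maximum P = 98

Vertices and P = 20x1 + 19x2:
  (0, 0) → P = 0
  (0, 17/4) → P = 323/4
  (10/3, 0) → P = 200/3
  (3, 2) → P = 98

The binding constraints are 6x1 + x2 = 20 and 6x1 + 8x2 = 34.
Solving simultaneously gives x1 = 3, x2 = 2.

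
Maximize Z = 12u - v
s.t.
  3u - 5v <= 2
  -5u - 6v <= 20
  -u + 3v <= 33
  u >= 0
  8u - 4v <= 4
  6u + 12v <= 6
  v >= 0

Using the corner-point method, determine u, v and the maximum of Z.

u = 3/5, v = 1/5, maximum Z = 7

Extreme points and Z = 12u - v:
  (0, 1/2) → Z = -1/2
  (0, 0) → Z = 0
  (3/5, 1/5) → Z = 7
  (1/2, 0) → Z = 6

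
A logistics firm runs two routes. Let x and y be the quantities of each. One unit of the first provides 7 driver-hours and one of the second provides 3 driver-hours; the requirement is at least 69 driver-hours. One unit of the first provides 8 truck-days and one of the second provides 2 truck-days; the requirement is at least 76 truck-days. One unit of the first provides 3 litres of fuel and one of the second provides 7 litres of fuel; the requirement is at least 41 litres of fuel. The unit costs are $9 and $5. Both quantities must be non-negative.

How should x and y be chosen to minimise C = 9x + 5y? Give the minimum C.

x = 9, y = 2, minimum C = 91

The feasible region is unbounded (it extends along (0, 1), (1, 0)), but C strictly increases along every unbounded feasible direction, so there is no improving ray and the minimum is attained at a vertex.

At the optimal vertex, 7x + 3y = 69 and 8x + 2y = 76.
Solving simultaneously gives x = 9, y = 2.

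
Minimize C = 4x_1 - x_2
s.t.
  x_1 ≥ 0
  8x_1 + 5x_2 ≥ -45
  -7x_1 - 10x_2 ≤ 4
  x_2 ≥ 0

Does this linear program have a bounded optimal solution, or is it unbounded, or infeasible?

unbounded

From the feasible point (0, 0), moving in the direction (0, 1) keeps every constraint satisfied while C decreases without bound.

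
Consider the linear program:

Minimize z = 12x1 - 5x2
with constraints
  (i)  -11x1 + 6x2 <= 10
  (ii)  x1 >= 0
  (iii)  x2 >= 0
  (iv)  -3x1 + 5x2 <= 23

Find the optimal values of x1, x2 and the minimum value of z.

Feasible corners and z = 12x1 - 5x2:
  (0, 5/3) → z = -25/3
  (88/37, 223/37) → z = -59/37
  (0, 0) → z = 0
The feasible region is unbounded (it extends along (5, 3), (1, 0)), but z strictly increases along every unbounded feasible direction, so there is no improving ray and the minimum is attained at a vertex.

The binding constraints are -11x1 + 6x2 = 10 and x1 = 0.
Solving simultaneously gives x1 = 0, x2 = 5/3.

x1 = 0, x2 = 5/3, minimum z = -25/3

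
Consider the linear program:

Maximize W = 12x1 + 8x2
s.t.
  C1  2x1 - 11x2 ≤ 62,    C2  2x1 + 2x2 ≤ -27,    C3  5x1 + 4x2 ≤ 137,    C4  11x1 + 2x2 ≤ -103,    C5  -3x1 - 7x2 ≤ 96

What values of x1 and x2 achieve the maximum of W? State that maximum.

x1 = -76/9, x2 = -91/18, maximum W = -1276/9

The feasible region is unbounded (it extends along (-7, 3), (-1, 1)), but W strictly decreases along every unbounded feasible direction, so there is no improving ray and the maximum is attained at a vertex.

At the optimal vertex, 2x1 + 2x2 = -27 and 11x1 + 2x2 = -103.
Solving simultaneously gives x1 = -76/9, x2 = -91/18.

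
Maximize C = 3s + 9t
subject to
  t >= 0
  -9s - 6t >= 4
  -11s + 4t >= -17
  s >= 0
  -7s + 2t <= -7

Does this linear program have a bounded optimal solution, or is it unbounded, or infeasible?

The boundaries t = 0 and -11s + 4t = -17 meet at (17/11, 0), but that point violates -9s - 6t ≥ 4. Every candidate vertex is excluded by some other constraint, so the feasible region is empty.

infeasible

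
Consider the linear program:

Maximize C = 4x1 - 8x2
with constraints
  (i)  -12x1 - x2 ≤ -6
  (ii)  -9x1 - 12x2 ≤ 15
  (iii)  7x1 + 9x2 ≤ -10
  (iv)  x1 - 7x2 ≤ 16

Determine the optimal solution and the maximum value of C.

Corner points and C = 4x1 - 8x2:
  (29/45, -26/15) → C = 148/9
  (64/101, -162/101) → C = 1552/101
  (29/25, -53/25) → C = 108/5
  (37/29, -61/29) → C = 636/29

The binding constraints are 7x1 + 9x2 = -10 and x1 - 7x2 = 16.
Solving simultaneously gives x1 = 37/29, x2 = -61/29.

x1 = 37/29, x2 = -61/29, maximum C = 636/29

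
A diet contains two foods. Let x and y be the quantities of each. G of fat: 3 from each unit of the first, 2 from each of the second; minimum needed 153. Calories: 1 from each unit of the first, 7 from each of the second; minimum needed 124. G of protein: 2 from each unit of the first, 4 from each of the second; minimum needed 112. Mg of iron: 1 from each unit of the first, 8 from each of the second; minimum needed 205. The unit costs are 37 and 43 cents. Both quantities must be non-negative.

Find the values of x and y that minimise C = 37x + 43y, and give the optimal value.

x = 37, y = 21, minimum C = 2272

The feasible region is unbounded (it extends along (0, 1), (1, 0)), but C strictly increases along every unbounded feasible direction, so there is no improving ray and the minimum is attained at a vertex.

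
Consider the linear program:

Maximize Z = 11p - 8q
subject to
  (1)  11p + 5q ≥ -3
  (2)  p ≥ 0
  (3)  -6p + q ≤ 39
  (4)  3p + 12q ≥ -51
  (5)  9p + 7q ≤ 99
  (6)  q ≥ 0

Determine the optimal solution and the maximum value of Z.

p = 11, q = 0, maximum Z = 121

At the optimal vertex, 9p + 7q = 99 and q = 0.
Solving simultaneously gives p = 11, q = 0.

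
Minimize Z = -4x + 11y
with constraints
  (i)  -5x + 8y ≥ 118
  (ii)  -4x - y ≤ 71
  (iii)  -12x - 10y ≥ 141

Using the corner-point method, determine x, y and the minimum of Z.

The binding constraints are -5x + 8y = 118 and -4x - y = 71.
Solving simultaneously gives x = -686/37, y = 117/37.

x = -686/37, y = 117/37, minimum Z = 4031/37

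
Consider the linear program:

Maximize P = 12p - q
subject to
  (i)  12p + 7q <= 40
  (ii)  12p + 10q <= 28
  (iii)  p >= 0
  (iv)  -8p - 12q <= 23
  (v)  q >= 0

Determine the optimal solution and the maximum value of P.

p = 7/3, q = 0, maximum P = 28

Feasible corners and P = 12p - q:
  (0, 14/5) → P = -14/5
  (7/3, 0) → P = 28
  (0, 0) → P = 0

At the optimal vertex, 12p + 10q = 28 and q = 0.
Solving simultaneously gives p = 7/3, q = 0.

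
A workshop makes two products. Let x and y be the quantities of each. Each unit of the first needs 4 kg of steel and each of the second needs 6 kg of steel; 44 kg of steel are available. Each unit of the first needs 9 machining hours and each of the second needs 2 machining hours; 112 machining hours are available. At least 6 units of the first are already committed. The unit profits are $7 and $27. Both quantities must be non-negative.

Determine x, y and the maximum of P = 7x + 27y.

x = 6, y = 10/3, maximum P = 132

Feasible corners and P = 7x + 27y:
  (11, 0) → P = 77
  (6, 0) → P = 42
  (6, 10/3) → P = 132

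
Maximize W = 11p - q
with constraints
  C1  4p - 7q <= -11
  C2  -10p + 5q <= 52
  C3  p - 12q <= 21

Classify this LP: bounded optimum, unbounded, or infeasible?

unbounded

From the feasible point (-309/50, -49/25), moving in the direction (7, 4) keeps every constraint satisfied while W increases without bound.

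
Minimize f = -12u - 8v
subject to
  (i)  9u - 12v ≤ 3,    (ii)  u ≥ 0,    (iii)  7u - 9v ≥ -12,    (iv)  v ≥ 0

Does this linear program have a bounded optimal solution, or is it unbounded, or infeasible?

From the feasible point (1/3, 0), moving in the direction (9, 7) keeps every constraint satisfied while f decreases without bound.

unbounded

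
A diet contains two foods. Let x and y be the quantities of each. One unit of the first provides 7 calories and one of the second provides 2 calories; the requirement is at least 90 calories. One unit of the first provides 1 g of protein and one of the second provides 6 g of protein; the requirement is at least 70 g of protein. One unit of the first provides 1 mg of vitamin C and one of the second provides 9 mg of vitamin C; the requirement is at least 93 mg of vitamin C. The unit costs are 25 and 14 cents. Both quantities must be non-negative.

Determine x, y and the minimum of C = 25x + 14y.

Corner points and C = 25x + 14y:
  (0, 45) → C = 630
  (93, 0) → C = 2325
  (10, 10) → C = 390
  (24, 23/3) → C = 2122/3
The feasible region is unbounded (it extends along (0, 1), (1, 0)), but C strictly increases along every unbounded feasible direction, so there is no improving ray and the minimum is attained at a vertex.

The binding constraints are 7x + 2y = 90 and x + 6y = 70.
Solving simultaneously gives x = 10, y = 10.

x = 10, y = 10, minimum C = 390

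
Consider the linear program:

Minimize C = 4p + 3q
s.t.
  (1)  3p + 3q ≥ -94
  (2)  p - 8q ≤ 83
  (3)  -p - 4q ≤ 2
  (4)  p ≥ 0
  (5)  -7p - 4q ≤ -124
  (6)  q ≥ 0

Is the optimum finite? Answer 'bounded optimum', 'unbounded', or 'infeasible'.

bounded optimum

Corner points and C = 4p + 3q:
  (83, 0) → C = 332
  (0, 31) → C = 93
  (124/7, 0) → C = 496/7
The feasible region has finitely many vertices and no improving ray; the minimum is 496/7 at (124/7, 0).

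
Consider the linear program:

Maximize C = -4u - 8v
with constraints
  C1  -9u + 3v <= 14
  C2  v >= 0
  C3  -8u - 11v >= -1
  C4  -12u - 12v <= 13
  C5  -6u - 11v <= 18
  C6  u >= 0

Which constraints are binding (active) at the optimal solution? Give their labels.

Feasible corners and C = -4u - 8v:
  (1/8, 0) → C = -1/2
  (0, 0) → C = 0
  (0, 1/11) → C = -8/11

The maximum is at (0, 0). Substituting into each constraint, equality holds for C2 and C6; the remaining constraints have slack.

C2 and C6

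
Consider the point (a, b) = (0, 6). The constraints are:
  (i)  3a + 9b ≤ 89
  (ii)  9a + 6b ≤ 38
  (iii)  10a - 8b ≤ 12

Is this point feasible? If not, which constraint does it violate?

(i): 54 ≤ 89 ✓
(ii): 36 ≤ 38 ✓
(iii): -48 ≤ 12 ✓

feasible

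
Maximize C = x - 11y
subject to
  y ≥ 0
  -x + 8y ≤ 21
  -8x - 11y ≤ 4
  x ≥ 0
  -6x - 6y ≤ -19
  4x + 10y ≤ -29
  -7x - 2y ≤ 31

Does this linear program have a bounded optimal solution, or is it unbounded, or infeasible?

The boundaries y = 0 and -6x - 6y = -19 meet at (19/6, 0), but that point violates 4x + 10y ≤ -29. Every candidate vertex is excluded by some other constraint, so the feasible region is empty.

infeasible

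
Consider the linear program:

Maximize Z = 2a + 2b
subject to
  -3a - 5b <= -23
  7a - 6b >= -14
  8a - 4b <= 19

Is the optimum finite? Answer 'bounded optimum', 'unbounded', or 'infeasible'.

bounded optimum

Feasible corners and Z = 2a + 2b:
  (68/53, 203/53) → Z = 542/53
  (187/52, 127/52) → Z = 157/13
  (17/2, 49/4) → Z = 83/2
The feasible region has finitely many vertices and no improving ray; the maximum is 83/2 at (17/2, 49/4).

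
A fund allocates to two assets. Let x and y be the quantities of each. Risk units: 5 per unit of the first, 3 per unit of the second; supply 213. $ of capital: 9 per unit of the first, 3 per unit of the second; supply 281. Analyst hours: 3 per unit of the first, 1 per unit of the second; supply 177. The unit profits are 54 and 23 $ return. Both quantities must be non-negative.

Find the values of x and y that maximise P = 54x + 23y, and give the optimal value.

x = 17, y = 128/3, maximum P = 5698/3

Feasible corners and P = 54x + 23y:
  (0, 0) → P = 0
  (0, 71) → P = 1633
  (281/9, 0) → P = 1686
  (17, 128/3) → P = 5698/3

At the optimal vertex, 5x + 3y = 213 and 9x + 3y = 281.
Solving simultaneously gives x = 17, y = 128/3.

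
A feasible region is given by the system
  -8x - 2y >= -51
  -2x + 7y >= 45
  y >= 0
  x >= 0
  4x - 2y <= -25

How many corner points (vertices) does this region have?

Intersecting each pair of boundary lines and keeping only the points that satisfy every inequality leaves:
  (0, 51/2)
  (13/6, 101/6)
  (0, 25/2)

3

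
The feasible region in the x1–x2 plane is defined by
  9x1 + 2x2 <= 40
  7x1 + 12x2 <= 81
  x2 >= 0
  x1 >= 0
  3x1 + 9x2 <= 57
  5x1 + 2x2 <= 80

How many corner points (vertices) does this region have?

5

Pairwise boundary intersections that survive every other constraint:
  (159/47, 449/94)
  (40/9, 0)
  (5/3, 52/9)
  (0, 0)
  (0, 19/3)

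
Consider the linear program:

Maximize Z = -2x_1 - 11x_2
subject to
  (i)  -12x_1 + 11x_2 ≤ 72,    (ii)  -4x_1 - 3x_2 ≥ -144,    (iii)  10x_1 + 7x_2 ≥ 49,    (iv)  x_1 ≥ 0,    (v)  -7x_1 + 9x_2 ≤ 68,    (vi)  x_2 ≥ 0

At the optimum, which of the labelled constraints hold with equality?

Feasible corners and Z = -2x_1 - 11x_2:
  (35/194, 654/97) → Z = -7229/97
  (100/31, 312/31) → Z = -3632/31
  (364/19, 1280/57) → Z = -856/3
  (36, 0) → Z = -72
  (49/10, 0) → Z = -49/5

The maximum is at (49/10, 0). Substituting into each constraint, equality holds for (iii) and (vi); the remaining constraints have slack.

(iii) and (vi)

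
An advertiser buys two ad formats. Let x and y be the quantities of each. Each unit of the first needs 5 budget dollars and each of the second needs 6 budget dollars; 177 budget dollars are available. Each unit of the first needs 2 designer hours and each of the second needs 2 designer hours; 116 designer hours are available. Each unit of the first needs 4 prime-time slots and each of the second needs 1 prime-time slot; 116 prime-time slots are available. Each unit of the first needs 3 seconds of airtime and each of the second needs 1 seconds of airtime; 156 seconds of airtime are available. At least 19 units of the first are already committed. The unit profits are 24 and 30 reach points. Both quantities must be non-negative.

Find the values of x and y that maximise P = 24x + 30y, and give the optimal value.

x = 19, y = 41/3, maximum P = 866

Corner points and P = 24x + 30y:
  (29, 0) → P = 696
  (19, 0) → P = 456
  (519/19, 128/19) → P = 16296/19
  (19, 41/3) → P = 866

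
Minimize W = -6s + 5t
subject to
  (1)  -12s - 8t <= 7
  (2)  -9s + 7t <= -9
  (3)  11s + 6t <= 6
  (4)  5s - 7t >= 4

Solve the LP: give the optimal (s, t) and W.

s = 45/8, t = -149/16, minimum W = -1285/16

Feasible corners and W = -6s + 5t:
  (23/156, -57/52) → W = -331/52
  (45/8, -149/16) → W = -1285/16
  (96/131, -45/131) → W = -801/131

The binding constraints are -12s - 8t = 7 and 11s + 6t = 6.
Solving simultaneously gives s = 45/8, t = -149/16.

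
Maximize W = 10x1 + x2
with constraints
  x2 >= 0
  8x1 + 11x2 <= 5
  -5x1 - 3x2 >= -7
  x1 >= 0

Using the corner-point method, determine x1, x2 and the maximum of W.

x1 = 5/8, x2 = 0, maximum W = 25/4

Feasible corners and W = 10x1 + x2:
  (5/8, 0) → W = 25/4
  (0, 0) → W = 0
  (0, 5/11) → W = 5/11

The optimum lies where x2 = 0 and 8x1 + 11x2 = 5.
Solving simultaneously gives x1 = 5/8, x2 = 0.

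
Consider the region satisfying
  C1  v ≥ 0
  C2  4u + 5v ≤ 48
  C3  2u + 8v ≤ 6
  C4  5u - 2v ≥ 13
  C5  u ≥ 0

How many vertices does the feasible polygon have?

Intersecting each pair of boundary lines and keeping only the points that satisfy every inequality leaves:
  (3, 0)
  (13/5, 0)
  (29/11, 1/11)

3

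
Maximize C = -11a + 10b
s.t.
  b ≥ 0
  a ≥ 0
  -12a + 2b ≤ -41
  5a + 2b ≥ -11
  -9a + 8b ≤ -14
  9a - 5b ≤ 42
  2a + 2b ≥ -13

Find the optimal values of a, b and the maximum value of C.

Extreme points and C = -11a + 10b:
  (41/12, 0) → C = -451/12
  (14/3, 0) → C = -154/3
  (50/13, 67/26) → C = -215/13
  (266/27, 28/3) → C = -406/27

a = 266/27, b = 28/3, maximum C = -406/27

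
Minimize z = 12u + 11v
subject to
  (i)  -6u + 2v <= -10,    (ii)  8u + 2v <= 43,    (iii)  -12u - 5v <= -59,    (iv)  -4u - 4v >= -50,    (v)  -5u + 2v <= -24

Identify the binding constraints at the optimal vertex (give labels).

(ii) and (iii)

Feasible corners and z = 12u + 11v:
  (97/16, -11/4) → z = 85/2
  (67/13, 23/26) → z = 1861/26
  (34/7, 1/7) → z = 419/7

The minimum is at (97/16, -11/4). Substituting into each constraint, equality holds for (ii) and (iii); the remaining constraints have slack.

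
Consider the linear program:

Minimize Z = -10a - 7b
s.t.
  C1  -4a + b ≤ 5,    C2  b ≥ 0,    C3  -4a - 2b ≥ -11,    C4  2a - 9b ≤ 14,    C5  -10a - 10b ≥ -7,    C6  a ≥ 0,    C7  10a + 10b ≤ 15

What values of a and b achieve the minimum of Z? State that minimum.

a = 7/10, b = 0, minimum Z = -7

The binding constraints are b = 0 and -10a - 10b = -7.
Solving simultaneously gives a = 7/10, b = 0.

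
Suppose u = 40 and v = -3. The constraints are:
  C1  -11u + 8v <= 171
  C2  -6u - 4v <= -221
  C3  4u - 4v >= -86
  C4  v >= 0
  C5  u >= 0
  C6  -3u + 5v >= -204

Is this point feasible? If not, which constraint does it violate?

Constraint C4: v = -3, which is not ≥ 0. All other constraints are satisfied.

not feasible — violates C4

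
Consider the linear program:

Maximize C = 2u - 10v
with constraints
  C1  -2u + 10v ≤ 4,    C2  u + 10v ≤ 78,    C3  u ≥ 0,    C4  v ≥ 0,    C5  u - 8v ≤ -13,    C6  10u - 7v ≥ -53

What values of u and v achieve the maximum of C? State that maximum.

u = 247/9, v = 91/18, maximum C = 13/3

Corner points and C = 2u - 10v:
  (74/3, 16/3) → C = -4
  (49/3, 11/3) → C = -4
  (247/9, 91/18) → C = 13/3

The binding constraints are u + 10v = 78 and u - 8v = -13.
Solving simultaneously gives u = 247/9, v = 91/18.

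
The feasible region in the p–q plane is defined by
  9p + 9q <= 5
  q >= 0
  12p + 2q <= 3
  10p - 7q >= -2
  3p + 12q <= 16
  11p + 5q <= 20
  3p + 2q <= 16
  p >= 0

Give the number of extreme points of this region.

5

Intersecting each pair of boundary lines and keeping only the points that satisfy every inequality leaves:
  (17/90, 11/30)
  (1/9, 4/9)
  (1/4, 0)
  (0, 0)
  (0, 2/7)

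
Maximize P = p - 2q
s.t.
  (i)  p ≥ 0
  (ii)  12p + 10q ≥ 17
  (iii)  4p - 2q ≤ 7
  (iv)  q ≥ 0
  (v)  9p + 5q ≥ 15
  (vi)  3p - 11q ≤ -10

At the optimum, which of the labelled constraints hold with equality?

Vertices and P = p - 2q:
  (0, 3) → P = -6
  (97/38, 61/38) → P = -25/38
  (115/114, 45/38) → P = -155/114
The feasible region is unbounded (it extends along (0, 1), (1, 2)), but P strictly decreases along every unbounded feasible direction, so there is no improving ray and the maximum is attained at a vertex.

The maximum is at (97/38, 61/38). Substituting into each constraint, equality holds for (iii) and (vi); the remaining constraints have slack.

(iii) and (vi)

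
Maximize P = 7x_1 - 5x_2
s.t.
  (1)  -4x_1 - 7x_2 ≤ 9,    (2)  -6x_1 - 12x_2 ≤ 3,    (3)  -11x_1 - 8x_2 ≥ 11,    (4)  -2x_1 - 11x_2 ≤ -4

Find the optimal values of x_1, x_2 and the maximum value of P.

Corner points and P = 7x_1 - 5x_2:
  (-29/2, 7) → P = -273/2
  (-27/14, 5/7) → P = -239/14
  (-51/35, 22/35) → P = -467/35
The feasible region is unbounded (it extends along (-7, 4), (-8, 11)), but P strictly decreases along every unbounded feasible direction, so there is no improving ray and the maximum is attained at a vertex.

The binding constraints are -11x_1 - 8x_2 = 11 and -2x_1 - 11x_2 = -4.
Solving simultaneously gives x_1 = -51/35, x_2 = 22/35.

x_1 = -51/35, x_2 = 22/35, maximum P = -467/35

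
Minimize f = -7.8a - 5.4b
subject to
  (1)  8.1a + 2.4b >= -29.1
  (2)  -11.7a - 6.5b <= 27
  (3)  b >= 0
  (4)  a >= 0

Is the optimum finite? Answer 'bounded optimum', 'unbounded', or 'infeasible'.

From the feasible point (0, 0), moving in the direction (0, 1) keeps every constraint satisfied while f decreases without bound.

unbounded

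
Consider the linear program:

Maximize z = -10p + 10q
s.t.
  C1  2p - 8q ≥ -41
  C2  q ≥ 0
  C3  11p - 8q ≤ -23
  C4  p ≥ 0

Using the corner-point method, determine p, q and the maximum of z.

The optimum lies where 2p - 8q = -41 and p = 0.
Solving simultaneously gives p = 0, q = 41/8.

p = 0, q = 41/8, maximum z = 205/4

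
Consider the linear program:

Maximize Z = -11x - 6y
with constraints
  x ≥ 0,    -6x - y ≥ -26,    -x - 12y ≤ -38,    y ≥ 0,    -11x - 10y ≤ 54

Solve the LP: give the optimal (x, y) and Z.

Corner points and Z = -11x - 6y:
  (0, 26) → Z = -156
  (0, 19/6) → Z = -19
  (274/71, 202/71) → Z = -4226/71

x = 0, y = 19/6, maximum Z = -19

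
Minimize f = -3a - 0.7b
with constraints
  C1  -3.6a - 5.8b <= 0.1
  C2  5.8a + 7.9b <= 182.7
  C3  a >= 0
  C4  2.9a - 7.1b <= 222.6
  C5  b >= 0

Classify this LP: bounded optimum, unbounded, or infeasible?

bounded optimum

Extreme points and f = -3a - 0.7b:
  (0, 1827/79) → f = -12789/790
  (31.5, 0) → f = -94.5
  (0, 0) → f = 0
The feasible region has finitely many vertices and no improving ray; the minimum is -94.5 at (31.5, 0).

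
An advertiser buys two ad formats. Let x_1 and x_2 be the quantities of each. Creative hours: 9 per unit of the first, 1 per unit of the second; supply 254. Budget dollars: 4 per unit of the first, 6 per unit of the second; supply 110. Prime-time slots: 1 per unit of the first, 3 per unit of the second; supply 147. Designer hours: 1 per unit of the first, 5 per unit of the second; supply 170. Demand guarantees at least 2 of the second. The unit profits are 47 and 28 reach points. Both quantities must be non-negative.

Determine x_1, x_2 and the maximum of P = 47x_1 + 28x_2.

Vertices and P = 47x_1 + 28x_2:
  (0, 55/3) → P = 1540/3
  (0, 2) → P = 56
  (49/2, 2) → P = 2415/2

x_1 = 49/2, x_2 = 2, maximum P = 2415/2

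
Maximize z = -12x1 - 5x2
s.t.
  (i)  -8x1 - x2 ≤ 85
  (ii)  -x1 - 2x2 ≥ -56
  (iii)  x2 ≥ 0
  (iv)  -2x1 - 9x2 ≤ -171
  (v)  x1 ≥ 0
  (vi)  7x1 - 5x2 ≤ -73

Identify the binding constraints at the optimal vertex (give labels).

Feasible corners and z = -12x1 - 5x2:
  (0, 28) → z = -140
  (134/19, 465/19) → z = -207
  (0, 19) → z = -95
  (198/73, 1343/73) → z = -9091/73

The maximum is at (0, 19). Substituting into each constraint, equality holds for (iv) and (v); the remaining constraints have slack.

(iv) and (v)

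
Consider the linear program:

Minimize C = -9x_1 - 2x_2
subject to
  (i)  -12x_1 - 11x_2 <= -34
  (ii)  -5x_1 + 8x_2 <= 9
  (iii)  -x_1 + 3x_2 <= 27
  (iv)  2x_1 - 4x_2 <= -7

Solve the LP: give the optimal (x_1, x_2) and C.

x_1 = 87/2, x_2 = 47/2, minimum C = -877/2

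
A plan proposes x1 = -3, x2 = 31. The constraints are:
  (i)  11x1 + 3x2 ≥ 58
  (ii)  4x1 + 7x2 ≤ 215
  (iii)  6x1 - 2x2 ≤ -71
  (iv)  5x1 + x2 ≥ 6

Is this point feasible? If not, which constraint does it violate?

(i): 60 ≥ 58 ✓
(ii): 205 ≤ 215 ✓
(iii): -80 ≤ -71 ✓
(iv): 16 ≥ 6 ✓

feasible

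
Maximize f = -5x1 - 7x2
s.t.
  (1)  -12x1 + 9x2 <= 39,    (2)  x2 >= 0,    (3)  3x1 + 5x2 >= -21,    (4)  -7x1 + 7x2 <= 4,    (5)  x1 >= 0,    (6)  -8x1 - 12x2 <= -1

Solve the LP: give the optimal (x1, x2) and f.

x1 = 0, x2 = 1/12, maximum f = -7/12

Feasible corners and f = -5x1 - 7x2:
  (1/8, 0) → f = -5/8
  (0, 4/7) → f = -4
  (0, 1/12) → f = -7/12
The feasible region is unbounded (it extends along (1, 1), (1, 0)), but f strictly decreases along every unbounded feasible direction, so there is no improving ray and the maximum is attained at a vertex.

At the optimal vertex, x1 = 0 and -8x1 - 12x2 = -1.
Solving simultaneously gives x1 = 0, x2 = 1/12.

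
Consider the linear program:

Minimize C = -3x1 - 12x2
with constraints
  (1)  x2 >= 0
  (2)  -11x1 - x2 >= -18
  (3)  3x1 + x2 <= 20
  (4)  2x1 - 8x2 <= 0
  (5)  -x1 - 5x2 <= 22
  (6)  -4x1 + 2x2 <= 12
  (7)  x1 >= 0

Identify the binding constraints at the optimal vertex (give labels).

(2) and (6)

Extreme points and C = -3x1 - 12x2:
  (0, 0) → C = 0
  (8/5, 2/5) → C = -48/5
  (12/13, 102/13) → C = -1260/13
  (0, 6) → C = -72

The minimum is at (12/13, 102/13). Substituting into each constraint, equality holds for (2) and (6); the remaining constraints have slack.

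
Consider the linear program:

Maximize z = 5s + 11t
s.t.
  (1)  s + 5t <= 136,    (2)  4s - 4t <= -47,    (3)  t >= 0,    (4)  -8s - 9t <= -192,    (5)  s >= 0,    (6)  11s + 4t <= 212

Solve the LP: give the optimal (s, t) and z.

s = 172/17, t = 428/17, maximum z = 5568/17

Corner points and z = 5s + 11t:
  (0, 136/5) → z = 1496/5
  (172/17, 428/17) → z = 5568/17
  (345/68, 286/17) → z = 14309/68
  (11, 91/4) → z = 1221/4
  (0, 64/3) → z = 704/3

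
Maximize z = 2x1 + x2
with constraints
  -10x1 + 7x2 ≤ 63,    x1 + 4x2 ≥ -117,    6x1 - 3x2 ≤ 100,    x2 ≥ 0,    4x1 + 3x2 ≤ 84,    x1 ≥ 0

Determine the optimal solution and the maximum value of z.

Vertices and z = 2x1 + x2:
  (399/58, 546/29) → z = 945/29
  (0, 9) → z = 9
  (50/3, 0) → z = 100/3
  (92/5, 52/15) → z = 604/15
  (0, 0) → z = 0

At the optimal vertex, 6x1 - 3x2 = 100 and 4x1 + 3x2 = 84.
Solving simultaneously gives x1 = 92/5, x2 = 52/15.

x1 = 92/5, x2 = 52/15, maximum z = 604/15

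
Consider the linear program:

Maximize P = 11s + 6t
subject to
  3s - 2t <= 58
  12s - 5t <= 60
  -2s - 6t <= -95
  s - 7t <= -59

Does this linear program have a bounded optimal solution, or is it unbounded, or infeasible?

unbounded

From the feasible point (835/82, 510/41), moving in the direction (5, 12) keeps every constraint satisfied while P increases without bound.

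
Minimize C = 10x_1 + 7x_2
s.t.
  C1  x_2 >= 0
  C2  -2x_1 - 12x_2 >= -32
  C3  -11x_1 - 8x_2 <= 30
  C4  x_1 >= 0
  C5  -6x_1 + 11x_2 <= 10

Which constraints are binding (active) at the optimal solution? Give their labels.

C1 and C4

Feasible corners and C = 10x_1 + 7x_2:
  (16, 0) → C = 160
  (0, 0) → C = 0
  (116/47, 106/47) → C = 1902/47
  (0, 10/11) → C = 70/11

The minimum is at (0, 0). Substituting into each constraint, equality holds for C1 and C4; the remaining constraints have slack.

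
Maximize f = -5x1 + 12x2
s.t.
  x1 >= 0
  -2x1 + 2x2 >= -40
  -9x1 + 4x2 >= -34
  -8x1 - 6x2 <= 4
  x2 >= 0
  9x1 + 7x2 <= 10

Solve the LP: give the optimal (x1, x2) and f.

The binding constraints are x1 = 0 and 9x1 + 7x2 = 10.
Solving simultaneously gives x1 = 0, x2 = 10/7.

x1 = 0, x2 = 10/7, maximum f = 120/7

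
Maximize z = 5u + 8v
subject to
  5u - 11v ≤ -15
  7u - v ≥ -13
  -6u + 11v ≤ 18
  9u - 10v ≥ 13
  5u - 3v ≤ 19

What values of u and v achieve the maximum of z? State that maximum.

The binding constraints are 9u - 10v = 13 and 5u - 3v = 19.
Solving simultaneously gives u = 151/23, v = 106/23.

u = 151/23, v = 106/23, maximum z = 1603/23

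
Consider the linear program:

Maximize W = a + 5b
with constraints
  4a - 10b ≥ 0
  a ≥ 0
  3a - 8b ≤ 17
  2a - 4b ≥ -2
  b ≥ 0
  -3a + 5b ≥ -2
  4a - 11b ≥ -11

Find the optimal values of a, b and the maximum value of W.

Feasible corners and W = a + 5b:
  (0, 0) → W = 0
  (2, 4/5) → W = 6
  (2/3, 0) → W = 2/3

The optimum lies where 4a - 10b = 0 and -3a + 5b = -2.
Solving simultaneously gives a = 2, b = 4/5.

a = 2, b = 4/5, maximum W = 6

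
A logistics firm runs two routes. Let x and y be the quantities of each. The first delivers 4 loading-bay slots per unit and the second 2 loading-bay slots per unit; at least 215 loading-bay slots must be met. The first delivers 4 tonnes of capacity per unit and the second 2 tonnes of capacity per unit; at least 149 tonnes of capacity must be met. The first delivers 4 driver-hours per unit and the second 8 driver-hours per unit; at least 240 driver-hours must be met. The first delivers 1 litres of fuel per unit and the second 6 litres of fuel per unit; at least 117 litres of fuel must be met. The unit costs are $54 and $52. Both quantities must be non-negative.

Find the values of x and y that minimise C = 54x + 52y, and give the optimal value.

The feasible region is unbounded (it extends along (0, 1), (1, 0)), but C strictly increases along every unbounded feasible direction, so there is no improving ray and the minimum is attained at a vertex.

The binding constraints are 4x + 2y = 215 and x + 6y = 117.
Solving simultaneously gives x = 48, y = 23/2.

x = 48, y = 23/2, minimum C = 3190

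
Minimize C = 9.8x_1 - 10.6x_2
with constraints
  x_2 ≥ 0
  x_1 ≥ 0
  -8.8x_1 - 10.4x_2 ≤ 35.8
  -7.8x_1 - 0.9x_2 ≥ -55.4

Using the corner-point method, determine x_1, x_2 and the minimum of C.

Vertices and C = 9.8x_1 - 10.6x_2:
  (0, 0) → C = 0
  (277/39, 0) → C = 13573/195
  (0, 554/9) → C = -29362/45

The binding constraints are x_1 = 0 and -7.8x_1 - 0.9x_2 = -55.4.
Solving simultaneously gives x_1 = 0, x_2 = 554/9.

x_1 = 0, x_2 = 554/9, minimum C = -29362/45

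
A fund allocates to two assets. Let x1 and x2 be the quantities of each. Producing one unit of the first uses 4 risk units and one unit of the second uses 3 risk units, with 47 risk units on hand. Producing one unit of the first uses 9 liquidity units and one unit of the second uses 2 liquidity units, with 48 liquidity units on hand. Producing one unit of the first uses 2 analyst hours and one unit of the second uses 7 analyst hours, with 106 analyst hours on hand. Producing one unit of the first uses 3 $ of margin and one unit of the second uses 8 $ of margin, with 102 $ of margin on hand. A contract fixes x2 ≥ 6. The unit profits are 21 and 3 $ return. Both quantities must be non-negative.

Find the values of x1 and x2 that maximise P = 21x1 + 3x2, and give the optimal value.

x1 = 4, x2 = 6, maximum P = 102

Extreme points and P = 21x1 + 3x2:
  (0, 51/4) → P = 153/4
  (0, 6) → P = 18
  (30/11, 129/11) → P = 1017/11
  (4, 6) → P = 102

The binding constraints are 9x1 + 2x2 = 48 and x2 = 6.
Solving simultaneously gives x1 = 4, x2 = 6.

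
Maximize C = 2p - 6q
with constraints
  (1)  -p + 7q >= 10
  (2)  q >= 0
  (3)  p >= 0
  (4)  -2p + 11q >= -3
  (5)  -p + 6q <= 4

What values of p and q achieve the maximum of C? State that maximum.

p = 62, q = 11, maximum C = 58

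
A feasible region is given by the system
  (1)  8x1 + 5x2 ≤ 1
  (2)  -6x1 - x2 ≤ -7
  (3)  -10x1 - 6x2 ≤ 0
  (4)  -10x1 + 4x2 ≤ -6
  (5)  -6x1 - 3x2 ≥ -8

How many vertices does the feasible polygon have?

4

Pairwise boundary intersections that survive every other constraint:
  (17/11, -25/11)
  (37/6, -29/3)
  (21/13, -35/13)
  (8, -40/3)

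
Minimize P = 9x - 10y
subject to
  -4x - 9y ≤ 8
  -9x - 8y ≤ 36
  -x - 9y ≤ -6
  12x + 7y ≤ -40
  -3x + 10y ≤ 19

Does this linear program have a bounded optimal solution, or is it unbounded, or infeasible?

infeasible

The boundaries -4x - 9y = 8 and -9x - 8y = 36 meet at (-260/49, 72/49), but that point violates -3x + 10y ≤ 19. Every candidate vertex is excluded by some other constraint, so the feasible region is empty.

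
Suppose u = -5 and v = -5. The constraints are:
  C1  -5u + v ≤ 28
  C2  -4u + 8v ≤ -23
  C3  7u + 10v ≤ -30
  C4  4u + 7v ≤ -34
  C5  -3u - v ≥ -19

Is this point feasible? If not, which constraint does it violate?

not feasible — violates C2

Constraint C2: -4u + 8v = -20, which is not ≤ -23. All other constraints are satisfied.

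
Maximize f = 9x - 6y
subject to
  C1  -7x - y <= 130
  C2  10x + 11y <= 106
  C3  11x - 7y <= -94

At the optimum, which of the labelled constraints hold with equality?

Corner points and f = 9x - 6y:
  (-1536/67, 2042/67) → f = -26076/67
  (-251/15, -193/15) → f = -367/5
  (-292/191, 2106/191) → f = -15264/191

The maximum is at (-251/15, -193/15). Substituting into each constraint, equality holds for C1 and C3; the remaining constraints have slack.

C1 and C3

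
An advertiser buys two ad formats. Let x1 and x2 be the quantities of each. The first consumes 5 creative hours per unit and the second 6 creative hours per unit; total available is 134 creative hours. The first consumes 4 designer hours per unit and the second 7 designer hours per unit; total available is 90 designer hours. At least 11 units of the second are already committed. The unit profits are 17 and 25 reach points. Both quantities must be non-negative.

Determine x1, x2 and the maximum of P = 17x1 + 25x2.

x1 = 13/4, x2 = 11, maximum P = 1321/4

Corner points and P = 17x1 + 25x2:
  (0, 90/7) → P = 2250/7
  (0, 11) → P = 275
  (13/4, 11) → P = 1321/4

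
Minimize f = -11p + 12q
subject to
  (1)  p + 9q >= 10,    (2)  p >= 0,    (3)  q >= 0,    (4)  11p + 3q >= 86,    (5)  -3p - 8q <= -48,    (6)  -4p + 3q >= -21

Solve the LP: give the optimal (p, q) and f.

p = 312/41, q = 129/41, minimum f = -1884/41

Corner points and f = -11p + 12q:
  (0, 86/3) → f = 344
  (544/79, 270/79) → f = -2744/79
  (312/41, 129/41) → f = -1884/41
The feasible region is unbounded (it extends along (0, 1), (3, 4)), but f strictly increases along every unbounded feasible direction, so there is no improving ray and the minimum is attained at a vertex.

The binding constraints are -3p - 8q = -48 and -4p + 3q = -21.
Solving simultaneously gives p = 312/41, q = 129/41.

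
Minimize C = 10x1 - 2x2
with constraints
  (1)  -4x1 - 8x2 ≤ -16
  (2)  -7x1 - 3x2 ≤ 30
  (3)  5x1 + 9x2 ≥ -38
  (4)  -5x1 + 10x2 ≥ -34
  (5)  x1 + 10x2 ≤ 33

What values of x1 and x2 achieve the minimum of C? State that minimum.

Corner points and C = 10x1 - 2x2:
  (27/5, -7/10) → C = 277/5
  (-13/4, 29/8) → C = -159/4
  (67/6, 131/60) → C = 1073/10

x1 = -13/4, x2 = 29/8, minimum C = -159/4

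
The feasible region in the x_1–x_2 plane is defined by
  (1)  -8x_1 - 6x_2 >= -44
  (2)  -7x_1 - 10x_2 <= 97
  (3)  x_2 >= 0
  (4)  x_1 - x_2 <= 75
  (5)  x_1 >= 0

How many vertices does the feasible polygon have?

Pairwise boundary intersections that survive every other constraint:
  (11/2, 0)
  (0, 22/3)
  (0, 0)

3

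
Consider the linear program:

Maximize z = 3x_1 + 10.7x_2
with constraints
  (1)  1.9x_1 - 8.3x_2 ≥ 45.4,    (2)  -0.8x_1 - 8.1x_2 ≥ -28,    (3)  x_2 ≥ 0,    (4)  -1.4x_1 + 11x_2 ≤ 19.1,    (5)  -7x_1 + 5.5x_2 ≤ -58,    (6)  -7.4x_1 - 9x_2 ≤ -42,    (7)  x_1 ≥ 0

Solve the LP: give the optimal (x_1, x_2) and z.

x_1 = 35, x_2 = 0, maximum z = 105

Extreme points and z = 3x_1 + 10.7x_2:
  (60014/2203, 1688/2203) → z = 990518/11015
  (454/19, 0) → z = 1362/19
  (35, 0) → z = 105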